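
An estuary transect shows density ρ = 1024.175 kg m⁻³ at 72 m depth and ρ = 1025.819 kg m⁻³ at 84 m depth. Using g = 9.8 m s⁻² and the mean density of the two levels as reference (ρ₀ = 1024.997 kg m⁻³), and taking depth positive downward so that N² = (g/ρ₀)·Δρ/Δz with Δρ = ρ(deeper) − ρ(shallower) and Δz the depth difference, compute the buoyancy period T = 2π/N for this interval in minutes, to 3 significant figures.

Δρ = 1025.819 − 1024.175 = 1.644 kg m⁻³ over Δz = 84 − 72 = 12 m.
N² = (9.8/1024.997) × (1.644/12) = 1.3099 × 10⁻³ s⁻².
N = √(1.3099 × 10⁻³) = 0.036193 rad s⁻¹, so T = 2π/N = 173.60 s = 2.8933 min ≈ 2.89 min.
Since Δρ > 0 the layer is stably stratified.

2.89 min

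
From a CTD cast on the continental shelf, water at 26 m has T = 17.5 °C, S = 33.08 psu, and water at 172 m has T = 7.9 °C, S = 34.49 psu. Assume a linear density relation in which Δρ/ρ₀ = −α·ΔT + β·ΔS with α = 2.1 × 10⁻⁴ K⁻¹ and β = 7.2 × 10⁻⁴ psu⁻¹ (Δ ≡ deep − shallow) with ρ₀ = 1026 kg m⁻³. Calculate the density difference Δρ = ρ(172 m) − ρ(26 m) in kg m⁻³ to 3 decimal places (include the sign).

+3.110 kg m⁻³

ΔT = -9.6 K, ΔS = +1.41 psu (deep − shallow).
Δρ/ρ₀ = −(2.1 × 10⁻⁴)(-9.6) + (7.2 × 10⁻⁴)(+1.41) = 3.0312 × 10⁻³.
Δρ = 1026 × (3.0312 × 10⁻³) = +3.110 kg m⁻³.
Positive Δρ: denser below, stable.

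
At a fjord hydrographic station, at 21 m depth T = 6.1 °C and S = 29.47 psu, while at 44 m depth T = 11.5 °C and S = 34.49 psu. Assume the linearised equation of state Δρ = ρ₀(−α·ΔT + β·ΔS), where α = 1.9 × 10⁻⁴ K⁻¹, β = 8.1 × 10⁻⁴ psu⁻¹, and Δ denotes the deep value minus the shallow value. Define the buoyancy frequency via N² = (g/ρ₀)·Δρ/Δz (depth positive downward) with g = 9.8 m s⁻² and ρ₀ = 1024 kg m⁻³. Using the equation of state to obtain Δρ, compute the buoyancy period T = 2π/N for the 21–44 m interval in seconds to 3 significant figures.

ΔT = +5.4 K, ΔS = +5.02 psu (deep − shallow).
Δρ/ρ₀ = −αΔT + βΔS = -1.026 × 10⁻³ + 4.0662 × 10⁻³ = 3.0402 × 10⁻³, so Δρ ≈ 3.113 kg m⁻³.
N² = (g/ρ₀)·Δρ/Δz = g·(Δρ/ρ₀)/Δz = 9.8 × 3.0402 × 10⁻³ / 23 = 1.2954 × 10⁻³ s⁻².
N = √(1.2954 × 10⁻³) = 0.035992 rad s⁻¹ → T = 2π/N = 174.57 s ≈ 175 s.

175 s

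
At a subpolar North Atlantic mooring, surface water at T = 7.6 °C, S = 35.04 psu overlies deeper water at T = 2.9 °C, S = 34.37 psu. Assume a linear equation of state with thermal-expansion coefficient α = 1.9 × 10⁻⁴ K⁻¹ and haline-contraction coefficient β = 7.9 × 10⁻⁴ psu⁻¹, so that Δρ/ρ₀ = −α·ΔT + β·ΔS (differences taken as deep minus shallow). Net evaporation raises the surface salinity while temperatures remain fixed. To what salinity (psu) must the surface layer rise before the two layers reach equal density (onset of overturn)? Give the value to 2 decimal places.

Neutral buoyancy requires −α(T_deep − T_surf) + β(S_deep − S_surf′) = 0.
S_surf′ = S_deep − (α/β)·ΔT = 34.37 − (1.9 × 10⁻⁴/7.9 × 10⁻⁴)·(-4.7) = 35.5004 psu.
Increase required: 35.5004 − 35.04 = 0.4604 psu.

35.50 psu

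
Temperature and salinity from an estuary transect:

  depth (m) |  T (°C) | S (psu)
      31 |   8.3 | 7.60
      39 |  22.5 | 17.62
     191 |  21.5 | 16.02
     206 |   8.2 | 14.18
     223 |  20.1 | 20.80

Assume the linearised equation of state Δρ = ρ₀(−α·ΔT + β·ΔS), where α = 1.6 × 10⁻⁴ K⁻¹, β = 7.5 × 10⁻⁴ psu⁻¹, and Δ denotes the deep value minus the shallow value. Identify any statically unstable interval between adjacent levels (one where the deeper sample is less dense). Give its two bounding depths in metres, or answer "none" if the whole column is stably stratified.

39–191 m

Evaluate Δρ/ρ₀ = −αΔT + βΔS across each adjacent pair:
  31–39 m: −αΔT+βΔS = −(1.6 × 10⁻⁴)(+14.2)+(7.5 × 10⁻⁴)(+10.02) = 5.2 × 10⁻³ → stable
  39–191 m: −αΔT+βΔS = −(1.6 × 10⁻⁴)(-1.0)+(7.5 × 10⁻⁴)(-1.60) = -1.0 × 10⁻³ → UNSTABLE
  191–206 m: −αΔT+βΔS = −(1.6 × 10⁻⁴)(-13.3)+(7.5 × 10⁻⁴)(-1.84) = 7.5 × 10⁻⁴ → stable
  206–223 m: −αΔT+βΔS = −(1.6 × 10⁻⁴)(+11.9)+(7.5 × 10⁻⁴)(+6.62) = 3.1 × 10⁻³ → stable
The 39–191 m interval has Δρ < 0: lighter water underlies denser water.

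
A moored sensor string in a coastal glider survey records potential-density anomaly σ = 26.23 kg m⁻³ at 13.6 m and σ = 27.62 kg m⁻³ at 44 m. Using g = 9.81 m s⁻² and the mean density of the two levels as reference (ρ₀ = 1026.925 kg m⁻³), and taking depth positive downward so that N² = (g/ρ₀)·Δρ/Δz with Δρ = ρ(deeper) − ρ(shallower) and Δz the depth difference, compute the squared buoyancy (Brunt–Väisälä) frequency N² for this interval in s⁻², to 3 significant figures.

4.37 × 10⁻⁴ s⁻²

Δρ = 1027.62 − 1026.23 = 1.39 kg m⁻³ over Δz = 44 − 13.6 = 30.4 m.
N² = (9.81/1026.925) × (1.39/30.4) = 4.3679 × 10⁻⁴ s⁻² ≈ 4.37 × 10⁻⁴ s⁻².
A positive N² confirms static stability across the interval.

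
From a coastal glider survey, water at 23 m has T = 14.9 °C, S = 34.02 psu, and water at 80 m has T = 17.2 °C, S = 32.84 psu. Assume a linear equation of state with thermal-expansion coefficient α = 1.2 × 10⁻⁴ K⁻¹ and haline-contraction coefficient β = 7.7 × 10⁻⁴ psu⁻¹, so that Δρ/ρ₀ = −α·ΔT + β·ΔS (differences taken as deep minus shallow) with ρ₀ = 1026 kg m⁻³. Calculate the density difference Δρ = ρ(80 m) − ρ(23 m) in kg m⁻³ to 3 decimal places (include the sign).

ΔT = +2.3 K, ΔS = -1.18 psu (deep − shallow).
Δρ/ρ₀ = −(1.2 × 10⁻⁴)(+2.3) + (7.7 × 10⁻⁴)(-1.18) = -1.1846 × 10⁻³.
Δρ = 1026 × (-1.1846 × 10⁻³) = -1.215 kg m⁻³.
Negative Δρ: lighter below, statically unstable.

-1.215 kg m⁻³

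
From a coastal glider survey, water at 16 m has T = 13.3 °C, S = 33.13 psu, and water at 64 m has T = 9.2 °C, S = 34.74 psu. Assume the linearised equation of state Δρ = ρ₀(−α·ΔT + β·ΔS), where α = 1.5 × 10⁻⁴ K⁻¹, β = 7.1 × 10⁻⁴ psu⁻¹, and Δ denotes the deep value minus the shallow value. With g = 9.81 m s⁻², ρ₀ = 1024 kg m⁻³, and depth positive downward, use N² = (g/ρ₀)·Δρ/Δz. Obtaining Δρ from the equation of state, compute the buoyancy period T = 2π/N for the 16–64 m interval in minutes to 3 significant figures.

5.52 min

ΔT = -4.1 K, ΔS = +1.61 psu (deep − shallow).
Δρ/ρ₀ = −αΔT + βΔS = 6.15 × 10⁻⁴ + 1.1431 × 10⁻³ = 1.7581 × 10⁻³, so Δρ ≈ 1.800 kg m⁻³.
N² = (g/ρ₀)·Δρ/Δz = g·(Δρ/ρ₀)/Δz = 9.81 × 1.7581 × 10⁻³ / 48 = 3.5931 × 10⁻⁴ s⁻².
N = √(3.5931 × 10⁻⁴) = 0.018955 rad s⁻¹ → T = 2π/N = 331.48 s = 5.5247 min ≈ 5.52 min.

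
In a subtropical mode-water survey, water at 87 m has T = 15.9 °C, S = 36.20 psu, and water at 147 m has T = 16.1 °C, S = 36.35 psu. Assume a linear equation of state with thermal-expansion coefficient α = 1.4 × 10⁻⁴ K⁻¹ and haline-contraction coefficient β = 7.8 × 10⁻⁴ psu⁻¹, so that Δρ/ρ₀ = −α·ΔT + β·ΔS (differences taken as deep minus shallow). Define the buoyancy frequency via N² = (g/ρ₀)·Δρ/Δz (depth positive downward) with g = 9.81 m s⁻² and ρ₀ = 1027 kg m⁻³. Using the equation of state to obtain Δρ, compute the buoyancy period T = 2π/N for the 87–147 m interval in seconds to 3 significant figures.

ΔT = +0.2 K, ΔS = +0.15 psu (deep − shallow).
Δρ/ρ₀ = −αΔT + βΔS = -2.80 × 10⁻⁵ + 1.17 × 10⁻⁴ = 8.90 × 10⁻⁵, so Δρ ≈ 0.09140 kg m⁻³.
N² = (g/ρ₀)·Δρ/Δz = g·(Δρ/ρ₀)/Δz = 9.81 × 8.90 × 10⁻⁵ / 60 = 1.4551 × 10⁻⁵ s⁻².
N = √(1.4551 × 10⁻⁵) = 3.8146 × 10⁻³ rad s⁻¹ → T = 2π/N = 1.6471 × 10³ s ≈ 1.65 × 10³ s.

1.65 × 10³ s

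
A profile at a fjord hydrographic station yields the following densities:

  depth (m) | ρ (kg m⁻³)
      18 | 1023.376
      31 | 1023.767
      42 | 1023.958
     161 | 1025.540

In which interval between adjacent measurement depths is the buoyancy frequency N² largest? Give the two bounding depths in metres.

Compute the density gradient over each adjacent pair:
  18–31 m: Δρ/Δz = 0.391/13 = 0.030 kg m⁻⁴
  31–42 m: Δρ/Δz = 0.191/11 = 0.017 kg m⁻⁴
  42–161 m: Δρ/Δz = 1.582/119 = 0.013 kg m⁻⁴
The largest gradient is in the 18–31 m interval — the pycnocline.

18–31 m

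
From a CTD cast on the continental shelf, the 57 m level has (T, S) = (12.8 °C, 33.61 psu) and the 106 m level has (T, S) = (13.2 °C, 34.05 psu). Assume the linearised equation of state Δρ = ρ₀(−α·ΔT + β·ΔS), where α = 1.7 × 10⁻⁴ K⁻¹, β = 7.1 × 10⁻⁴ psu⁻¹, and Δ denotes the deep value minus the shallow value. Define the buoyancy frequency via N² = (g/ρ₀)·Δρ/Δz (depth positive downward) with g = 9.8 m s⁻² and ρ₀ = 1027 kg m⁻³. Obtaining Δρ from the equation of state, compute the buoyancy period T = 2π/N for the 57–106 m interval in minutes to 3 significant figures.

15.0 min

ΔT = +0.4 K, ΔS = +0.44 psu (deep − shallow).
Δρ/ρ₀ = −αΔT + βΔS = -6.80 × 10⁻⁵ + 3.124 × 10⁻⁴ = 2.444 × 10⁻⁴, so Δρ ≈ 0.2510 kg m⁻³.
N² = (g/ρ₀)·Δρ/Δz = g·(Δρ/ρ₀)/Δz = 9.8 × 2.444 × 10⁻⁴ / 49 = 4.8880 × 10⁻⁵ s⁻².
N = √(4.8880 × 10⁻⁵) = 6.9914 × 10⁻³ rad s⁻¹ → T = 2π/N = 898.70 s = 14.978 min ≈ 15.0 min.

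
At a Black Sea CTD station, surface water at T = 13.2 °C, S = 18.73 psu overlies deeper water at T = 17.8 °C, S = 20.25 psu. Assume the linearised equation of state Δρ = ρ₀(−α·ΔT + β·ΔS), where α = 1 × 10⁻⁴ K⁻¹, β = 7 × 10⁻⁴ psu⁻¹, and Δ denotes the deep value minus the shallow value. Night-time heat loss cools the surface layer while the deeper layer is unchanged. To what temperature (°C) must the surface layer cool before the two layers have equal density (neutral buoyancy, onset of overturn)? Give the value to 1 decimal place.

7.2 °C

Neutral buoyancy requires Δρ = 0, i.e. −α(T_deep − T_surf′) + β(S_deep − S_surf) = 0.
T_surf′ = T_deep − (β/α)·ΔS = 17.8 − (7 × 10⁻⁴/1 × 10⁻⁴)·(+1.52) = 7.160 °C.
Cooling required: 13.2 − (7.160) = 6.040 °C.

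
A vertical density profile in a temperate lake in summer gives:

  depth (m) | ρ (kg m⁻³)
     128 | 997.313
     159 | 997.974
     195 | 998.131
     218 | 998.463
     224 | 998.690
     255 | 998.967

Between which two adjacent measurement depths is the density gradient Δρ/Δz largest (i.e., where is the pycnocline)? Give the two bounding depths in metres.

218–224 m

Compute the density gradient over each adjacent pair:
  128–159 m: Δρ/Δz = 0.661/31 = 0.021 kg m⁻⁴
  159–195 m: Δρ/Δz = 0.157/36 = 4.4 × 10⁻³ kg m⁻⁴
  195–218 m: Δρ/Δz = 0.332/23 = 0.014 kg m⁻⁴
  218–224 m: Δρ/Δz = 0.227/6 = 0.038 kg m⁻⁴
  224–255 m: Δρ/Δz = 0.277/31 = 8.9 × 10⁻³ kg m⁻⁴
The largest gradient is in the 218–224 m interval — the pycnocline.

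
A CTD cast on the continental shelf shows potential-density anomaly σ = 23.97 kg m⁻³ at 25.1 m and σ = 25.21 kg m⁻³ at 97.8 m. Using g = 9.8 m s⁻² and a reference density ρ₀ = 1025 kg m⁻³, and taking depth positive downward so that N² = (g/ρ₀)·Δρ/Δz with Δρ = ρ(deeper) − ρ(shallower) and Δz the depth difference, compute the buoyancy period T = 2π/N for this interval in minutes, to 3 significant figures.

8.20 min

Δρ = 1025.21 − 1023.97 = 1.24 kg m⁻³ over Δz = 97.8 − 25.1 = 72.7 m.
N² = (9.8/1025) × (1.24/72.7) = 1.6308 × 10⁻⁴ s⁻².
N = √(1.6308 × 10⁻⁴) = 0.012770 rad s⁻¹, so T = 2π/N = 492.03 s = 8.2005 min ≈ 8.20 min.
N² > 0, so the interval is statically stable.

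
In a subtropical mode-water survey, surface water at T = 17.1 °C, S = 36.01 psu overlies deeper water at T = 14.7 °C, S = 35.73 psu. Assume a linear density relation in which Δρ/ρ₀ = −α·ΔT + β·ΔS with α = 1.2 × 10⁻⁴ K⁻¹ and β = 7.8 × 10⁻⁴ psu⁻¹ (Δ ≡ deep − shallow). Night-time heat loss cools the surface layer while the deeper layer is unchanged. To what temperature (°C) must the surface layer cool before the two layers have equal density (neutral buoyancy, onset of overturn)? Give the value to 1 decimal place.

16.5 °C

Neutral buoyancy requires Δρ = 0, i.e. −α(T_deep − T_surf′) + β(S_deep − S_surf) = 0.
T_surf′ = T_deep − (β/α)·ΔS = 14.7 − (7.8 × 10⁻⁴/1.2 × 10⁻⁴)·(-0.28) = 16.520 °C.
Cooling required: 17.1 − (16.520) = 0.580 °C.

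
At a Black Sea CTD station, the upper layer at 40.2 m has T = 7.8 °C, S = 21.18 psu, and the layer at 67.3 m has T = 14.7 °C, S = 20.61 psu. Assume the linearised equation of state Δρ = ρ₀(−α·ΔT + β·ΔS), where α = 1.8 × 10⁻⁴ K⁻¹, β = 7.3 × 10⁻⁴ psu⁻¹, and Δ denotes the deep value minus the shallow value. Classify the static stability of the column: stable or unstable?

ΔT = 14.7 − 7.8 = +6.9 K and ΔS = 20.61 − 21.18 = -0.57 psu (deep − shallow).
−αΔT = -1.242 × 10⁻³; βΔS = -4.161 × 10⁻⁴; sum Δρ/ρ₀ = -1.6581 × 10⁻³.
Δρ/ρ₀ < 0, so Δρ < 0: deeper water is lighter → statically unstable; the column would overturn.

unstable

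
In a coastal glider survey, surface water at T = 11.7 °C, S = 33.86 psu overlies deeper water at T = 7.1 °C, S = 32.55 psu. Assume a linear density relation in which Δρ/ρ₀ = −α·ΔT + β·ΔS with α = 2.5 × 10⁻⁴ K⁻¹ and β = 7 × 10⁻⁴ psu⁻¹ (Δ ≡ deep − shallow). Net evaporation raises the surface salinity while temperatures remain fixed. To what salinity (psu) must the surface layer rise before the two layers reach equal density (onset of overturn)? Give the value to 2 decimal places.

34.19 psu

Neutral buoyancy requires −α(T_deep − T_surf) + β(S_deep − S_surf′) = 0.
S_surf′ = S_deep − (α/β)·ΔT = 32.55 − (2.5 × 10⁻⁴/7 × 10⁻⁴)·(-4.6) = 34.1929 psu.
Increase required: 34.1929 − 33.86 = 0.3329 psu.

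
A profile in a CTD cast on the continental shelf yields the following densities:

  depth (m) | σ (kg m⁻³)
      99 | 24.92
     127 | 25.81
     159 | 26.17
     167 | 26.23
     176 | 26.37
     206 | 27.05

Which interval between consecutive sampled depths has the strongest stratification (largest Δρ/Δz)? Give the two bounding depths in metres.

Compute the density gradient over each adjacent pair:
  99–127 m: Δρ/Δz = 0.89/28 = 0.032 kg m⁻⁴
  127–159 m: Δρ/Δz = 0.36/32 = 0.011 kg m⁻⁴
  159–167 m: Δρ/Δz = 0.06/8 = 7.5 × 10⁻³ kg m⁻⁴
  167–176 m: Δρ/Δz = 0.14/9 = 0.016 kg m⁻⁴
  176–206 m: Δρ/Δz = 0.68/30 = 0.023 kg m⁻⁴
The largest gradient is in the 99–127 m interval — the pycnocline.

99–127 m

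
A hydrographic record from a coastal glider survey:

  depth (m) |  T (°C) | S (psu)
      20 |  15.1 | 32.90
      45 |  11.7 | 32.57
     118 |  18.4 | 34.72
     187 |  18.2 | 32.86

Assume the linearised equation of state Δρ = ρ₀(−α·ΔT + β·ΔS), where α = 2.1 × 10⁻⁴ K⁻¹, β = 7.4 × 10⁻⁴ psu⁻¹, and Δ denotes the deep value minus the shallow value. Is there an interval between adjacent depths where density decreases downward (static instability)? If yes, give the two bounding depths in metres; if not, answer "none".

Evaluate Δρ/ρ₀ = −αΔT + βΔS across each adjacent pair:
  20–45 m: −αΔT+βΔS = −(2.1 × 10⁻⁴)(-3.4)+(7.4 × 10⁻⁴)(-0.33) = 4.7 × 10⁻⁴ → stable
  45–118 m: −αΔT+βΔS = −(2.1 × 10⁻⁴)(+6.7)+(7.4 × 10⁻⁴)(+2.15) = 1.8 × 10⁻⁴ → stable
  118–187 m: −αΔT+βΔS = −(2.1 × 10⁻⁴)(-0.2)+(7.4 × 10⁻⁴)(-1.86) = -1.3 × 10⁻³ → UNSTABLE
The 118–187 m interval has Δρ < 0: lighter water underlies denser water.

118–187 m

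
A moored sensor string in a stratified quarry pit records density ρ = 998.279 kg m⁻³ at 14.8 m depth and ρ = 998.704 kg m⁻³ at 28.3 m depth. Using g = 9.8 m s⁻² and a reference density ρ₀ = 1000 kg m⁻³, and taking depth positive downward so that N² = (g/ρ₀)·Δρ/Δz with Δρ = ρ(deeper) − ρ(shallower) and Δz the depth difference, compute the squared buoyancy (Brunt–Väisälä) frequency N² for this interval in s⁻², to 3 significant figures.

Δρ = 998.704 − 998.279 = 0.425 kg m⁻³ over Δz = 28.3 − 14.8 = 13.5 m.
N² = (9.8/1000) × (0.425/13.5) = 3.0852 × 10⁻⁴ s⁻² ≈ 3.09 × 10⁻⁴ s⁻².
N² > 0, so the interval is statically stable.

3.09 × 10⁻⁴ s⁻²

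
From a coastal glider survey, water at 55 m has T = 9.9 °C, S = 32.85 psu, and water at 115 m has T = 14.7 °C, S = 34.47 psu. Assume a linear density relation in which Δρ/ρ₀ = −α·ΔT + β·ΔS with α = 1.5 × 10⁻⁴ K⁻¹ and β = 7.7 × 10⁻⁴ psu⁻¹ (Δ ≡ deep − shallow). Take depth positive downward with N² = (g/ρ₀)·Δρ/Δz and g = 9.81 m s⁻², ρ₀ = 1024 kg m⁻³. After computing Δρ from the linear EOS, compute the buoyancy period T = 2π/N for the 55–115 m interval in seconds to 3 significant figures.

ΔT = +4.8 K, ΔS = +1.62 psu (deep − shallow).
Δρ/ρ₀ = −αΔT + βΔS = -7.20 × 10⁻⁴ + 1.2474 × 10⁻³ = 5.274 × 10⁻⁴, so Δρ ≈ 0.5401 kg m⁻³.
N² = (g/ρ₀)·Δρ/Δz = g·(Δρ/ρ₀)/Δz = 9.81 × 5.274 × 10⁻⁴ / 60 = 8.6230 × 10⁻⁵ s⁻².
N = √(8.6230 × 10⁻⁵) = 9.2860 × 10⁻³ rad s⁻¹ → T = 2π/N = 676.63 s ≈ 677 s.

677 s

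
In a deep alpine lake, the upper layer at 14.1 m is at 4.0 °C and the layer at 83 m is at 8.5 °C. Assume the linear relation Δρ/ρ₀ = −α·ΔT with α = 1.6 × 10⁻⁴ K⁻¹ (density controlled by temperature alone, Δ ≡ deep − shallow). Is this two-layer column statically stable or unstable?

unstable

ΔT = 8.5 − 4.0 = +4.5 K, so Δρ/ρ₀ = −αΔT = -7.20 × 10⁻⁴.
Δρ/ρ₀ < 0, so Δρ < 0: deeper water is lighter → statically unstable; the column would overturn.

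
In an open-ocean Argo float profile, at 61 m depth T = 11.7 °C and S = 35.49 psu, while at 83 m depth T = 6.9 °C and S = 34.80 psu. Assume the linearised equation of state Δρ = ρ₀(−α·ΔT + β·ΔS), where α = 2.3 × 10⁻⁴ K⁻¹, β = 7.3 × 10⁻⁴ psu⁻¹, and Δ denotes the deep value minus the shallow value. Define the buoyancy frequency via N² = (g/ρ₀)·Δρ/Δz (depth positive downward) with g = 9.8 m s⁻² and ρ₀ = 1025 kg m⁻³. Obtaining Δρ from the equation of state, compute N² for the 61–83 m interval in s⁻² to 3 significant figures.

2.67 × 10⁻⁴ s⁻²

ΔT = -4.8 K, ΔS = -0.69 psu (deep − shallow).
Δρ/ρ₀ = −αΔT + βΔS = 1.104 × 10⁻³ − 5.037 × 10⁻⁴ = 6.003 × 10⁻⁴, so Δρ ≈ 0.6153 kg m⁻³.
N² = (g/ρ₀)·Δρ/Δz = g·(Δρ/ρ₀)/Δz = 9.8 × 6.003 × 10⁻⁴ / 22 = 2.6741 × 10⁻⁴ s⁻² ≈ 2.67 × 10⁻⁴ s⁻².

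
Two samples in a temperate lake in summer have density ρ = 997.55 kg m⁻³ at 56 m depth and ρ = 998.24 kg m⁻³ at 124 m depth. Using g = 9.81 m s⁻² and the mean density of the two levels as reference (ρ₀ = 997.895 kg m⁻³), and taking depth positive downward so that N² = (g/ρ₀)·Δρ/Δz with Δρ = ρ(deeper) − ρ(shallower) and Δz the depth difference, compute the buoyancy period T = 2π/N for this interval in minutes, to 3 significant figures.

Δρ = 998.24 − 997.55 = 0.69 kg m⁻³ over Δz = 124 − 56 = 68 m.
N² = (9.81/997.895) × (0.69/68) = 9.9753 × 10⁻⁵ s⁻².
N = √(9.9753 × 10⁻⁵) = 9.9876 × 10⁻³ rad s⁻¹, so T = 2π/N = 629.10 s = 10.485 min ≈ 10.5 min.

10.5 min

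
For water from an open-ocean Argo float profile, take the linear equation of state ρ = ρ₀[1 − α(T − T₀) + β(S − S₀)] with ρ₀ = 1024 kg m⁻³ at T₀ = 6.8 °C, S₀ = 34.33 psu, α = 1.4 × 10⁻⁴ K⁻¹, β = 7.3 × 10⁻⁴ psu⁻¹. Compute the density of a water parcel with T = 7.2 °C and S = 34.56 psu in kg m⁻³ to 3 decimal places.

T − T₀ = +0.4 K, S − S₀ = +0.23 psu.
Bracket = 1 − α·(+0.4) + β·(+0.23) = 1 + (1.119 × 10⁻⁴) = 1.0001119.
ρ = 1024 × 1.0001119 = 1024.115 kg m⁻³.

1024.115 kg m⁻³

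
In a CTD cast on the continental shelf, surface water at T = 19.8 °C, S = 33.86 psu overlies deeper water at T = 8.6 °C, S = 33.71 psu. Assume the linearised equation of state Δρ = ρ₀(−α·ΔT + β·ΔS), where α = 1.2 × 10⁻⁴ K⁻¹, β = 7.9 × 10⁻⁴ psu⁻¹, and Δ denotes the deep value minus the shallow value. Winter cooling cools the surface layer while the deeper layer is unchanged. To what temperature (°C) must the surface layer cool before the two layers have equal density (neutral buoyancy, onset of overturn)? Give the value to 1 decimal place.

9.6 °C

Neutral buoyancy requires Δρ = 0, i.e. −α(T_deep − T_surf′) + β(S_deep − S_surf) = 0.
T_surf′ = T_deep − (β/α)·ΔS = 8.6 − (7.9 × 10⁻⁴/1.2 × 10⁻⁴)·(-0.15) = 9.588 °C.
Cooling required: 19.8 − (9.588) = 10.212 °C.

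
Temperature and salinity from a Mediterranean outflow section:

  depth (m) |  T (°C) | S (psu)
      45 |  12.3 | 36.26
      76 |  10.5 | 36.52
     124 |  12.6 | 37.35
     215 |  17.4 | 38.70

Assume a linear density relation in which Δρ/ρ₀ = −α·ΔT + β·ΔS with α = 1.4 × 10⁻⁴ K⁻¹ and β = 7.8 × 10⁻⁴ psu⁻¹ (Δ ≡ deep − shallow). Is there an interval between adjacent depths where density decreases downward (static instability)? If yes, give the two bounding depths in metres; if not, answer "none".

none

Evaluate Δρ/ρ₀ = −αΔT + βΔS across each adjacent pair:
  45–76 m: −αΔT+βΔS = −(1.4 × 10⁻⁴)(-1.8)+(7.8 × 10⁻⁴)(+0.26) = 4.5 × 10⁻⁴ → stable
  76–124 m: −αΔT+βΔS = −(1.4 × 10⁻⁴)(+2.1)+(7.8 × 10⁻⁴)(+0.83) = 3.5 × 10⁻⁴ → stable
  124–215 m: −αΔT+βΔS = −(1.4 × 10⁻⁴)(+4.8)+(7.8 × 10⁻⁴)(+1.35) = 3.8 × 10⁻⁴ → stable
Every interval has Δρ > 0: the column is stably stratified throughout.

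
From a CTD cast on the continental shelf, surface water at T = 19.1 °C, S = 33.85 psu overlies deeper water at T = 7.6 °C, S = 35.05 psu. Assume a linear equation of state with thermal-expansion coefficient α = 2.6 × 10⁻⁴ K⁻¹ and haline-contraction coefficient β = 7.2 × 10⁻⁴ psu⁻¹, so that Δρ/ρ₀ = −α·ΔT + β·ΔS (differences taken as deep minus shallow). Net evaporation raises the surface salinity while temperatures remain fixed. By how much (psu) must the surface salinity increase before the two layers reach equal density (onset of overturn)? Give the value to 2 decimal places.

Neutral buoyancy requires −α(T_deep − T_surf) + β(S_deep − S_surf′) = 0.
S_surf′ = S_deep − (α/β)·ΔT = 35.05 − (2.6 × 10⁻⁴/7.2 × 10⁻⁴)·(-11.5) = 39.2028 psu.
Increase required: 39.2028 − 33.85 = 5.3528 psu.

5.35 psu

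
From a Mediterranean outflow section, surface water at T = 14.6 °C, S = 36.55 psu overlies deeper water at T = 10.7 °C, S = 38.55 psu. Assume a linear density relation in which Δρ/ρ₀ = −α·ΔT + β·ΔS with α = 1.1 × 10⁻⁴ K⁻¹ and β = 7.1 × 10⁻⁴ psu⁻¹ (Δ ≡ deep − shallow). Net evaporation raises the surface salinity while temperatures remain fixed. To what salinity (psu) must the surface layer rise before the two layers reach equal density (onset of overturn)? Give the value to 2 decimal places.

Neutral buoyancy requires −α(T_deep − T_surf) + β(S_deep − S_surf′) = 0.
S_surf′ = S_deep − (α/β)·ΔT = 38.55 − (1.1 × 10⁻⁴/7.1 × 10⁻⁴)·(-3.9) = 39.1542 psu.
Increase required: 39.1542 − 36.55 = 2.6042 psu.

39.15 psu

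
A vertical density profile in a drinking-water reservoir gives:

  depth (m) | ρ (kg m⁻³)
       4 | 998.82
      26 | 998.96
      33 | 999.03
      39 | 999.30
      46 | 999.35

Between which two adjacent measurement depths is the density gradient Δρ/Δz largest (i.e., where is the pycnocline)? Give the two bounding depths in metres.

Compute the density gradient over each adjacent pair:
  4–26 m: Δρ/Δz = 0.14/22 = 6.4 × 10⁻³ kg m⁻⁴
  26–33 m: Δρ/Δz = 0.07/7 = 0.010 kg m⁻⁴
  33–39 m: Δρ/Δz = 0.27/6 = 0.045 kg m⁻⁴
  39–46 m: Δρ/Δz = 0.05/7 = 7.1 × 10⁻³ kg m⁻⁴
The largest gradient is in the 33–39 m interval — the pycnocline.

33–39 m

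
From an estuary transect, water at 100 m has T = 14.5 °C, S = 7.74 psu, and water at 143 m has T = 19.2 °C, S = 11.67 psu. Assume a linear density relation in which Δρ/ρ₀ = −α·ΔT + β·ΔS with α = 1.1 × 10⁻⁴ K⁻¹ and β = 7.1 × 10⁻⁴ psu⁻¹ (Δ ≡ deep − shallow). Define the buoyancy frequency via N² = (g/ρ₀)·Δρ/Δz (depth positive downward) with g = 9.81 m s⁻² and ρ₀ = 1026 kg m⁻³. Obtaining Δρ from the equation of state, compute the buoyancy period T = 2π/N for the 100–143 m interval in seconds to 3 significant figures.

ΔT = +4.7 K, ΔS = +3.93 psu (deep − shallow).
Δρ/ρ₀ = −αΔT + βΔS = -5.17 × 10⁻⁴ + 2.7903 × 10⁻³ = 2.2733 × 10⁻³, so Δρ ≈ 2.332 kg m⁻³.
N² = (g/ρ₀)·Δρ/Δz = g·(Δρ/ρ₀)/Δz = 9.81 × 2.2733 × 10⁻³ / 43 = 5.1863 × 10⁻⁴ s⁻².
N = √(5.1863 × 10⁻⁴) = 0.022773 rad s⁻¹ → T = 2π/N = 275.91 s ≈ 276 s.

276 s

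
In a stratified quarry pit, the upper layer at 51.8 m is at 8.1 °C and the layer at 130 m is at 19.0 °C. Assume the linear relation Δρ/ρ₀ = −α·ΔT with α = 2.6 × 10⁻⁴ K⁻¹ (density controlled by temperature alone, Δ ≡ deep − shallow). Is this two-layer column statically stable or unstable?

ΔT = 19.0 − 8.1 = +10.9 K, so Δρ/ρ₀ = −αΔT = -2.834 × 10⁻³.
Δρ/ρ₀ < 0, so Δρ < 0: deeper water is lighter → statically unstable; the column would overturn.

unstable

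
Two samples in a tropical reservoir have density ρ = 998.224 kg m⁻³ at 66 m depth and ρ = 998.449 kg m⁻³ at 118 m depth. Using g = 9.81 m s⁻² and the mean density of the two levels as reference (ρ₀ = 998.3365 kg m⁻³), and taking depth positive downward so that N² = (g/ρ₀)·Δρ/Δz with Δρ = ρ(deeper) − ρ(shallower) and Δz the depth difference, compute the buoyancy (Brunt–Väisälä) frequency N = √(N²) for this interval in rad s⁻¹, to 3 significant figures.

Δρ = 998.449 − 998.224 = 0.225 kg m⁻³ over Δz = 118 − 66 = 52 m.
N² = (9.81/998.3365) × (0.225/52) = 4.2518 × 10⁻⁵ s⁻².
N = √(4.2518 × 10⁻⁵) = 6.5206 × 10⁻³ rad s⁻¹ ≈ 6.52 × 10⁻³ rad s⁻¹.

6.52 × 10⁻³ rad s⁻¹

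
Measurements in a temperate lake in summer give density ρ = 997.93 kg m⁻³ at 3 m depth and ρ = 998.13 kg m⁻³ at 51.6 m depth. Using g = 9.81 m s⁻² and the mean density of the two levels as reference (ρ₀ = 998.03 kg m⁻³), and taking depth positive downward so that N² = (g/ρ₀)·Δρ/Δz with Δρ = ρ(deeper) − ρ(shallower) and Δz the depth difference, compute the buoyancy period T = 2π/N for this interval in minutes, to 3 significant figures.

Δρ = 998.13 − 997.93 = 0.20 kg m⁻³ over Δz = 51.6 − 3 = 48.6 m.
N² = (9.81/998.03) × (0.20/48.6) = 4.0450 × 10⁻⁵ s⁻².
N = √(4.0450 × 10⁻⁵) = 6.3600 × 10⁻³ rad s⁻¹, so T = 2π/N = 987.92 s = 16.465 min ≈ 16.5 min.

16.5 min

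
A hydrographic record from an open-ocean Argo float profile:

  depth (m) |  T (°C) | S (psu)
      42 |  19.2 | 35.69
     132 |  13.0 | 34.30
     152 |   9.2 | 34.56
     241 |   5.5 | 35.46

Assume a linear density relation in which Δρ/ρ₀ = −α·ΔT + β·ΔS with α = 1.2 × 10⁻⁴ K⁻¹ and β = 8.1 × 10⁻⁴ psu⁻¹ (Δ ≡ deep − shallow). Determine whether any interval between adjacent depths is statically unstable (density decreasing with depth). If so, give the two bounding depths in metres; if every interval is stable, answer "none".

Evaluate Δρ/ρ₀ = −αΔT + βΔS across each adjacent pair:
  42–132 m: −αΔT+βΔS = −(1.2 × 10⁻⁴)(-6.2)+(8.1 × 10⁻⁴)(-1.39) = -3.8 × 10⁻⁴ → UNSTABLE
  132–152 m: −αΔT+βΔS = −(1.2 × 10⁻⁴)(-3.8)+(8.1 × 10⁻⁴)(+0.26) = 6.7 × 10⁻⁴ → stable
  152–241 m: −αΔT+βΔS = −(1.2 × 10⁻⁴)(-3.7)+(8.1 × 10⁻⁴)(+0.90) = 1.2 × 10⁻³ → stable
The 42–132 m interval has Δρ < 0: lighter water underlies denser water.

42–132 m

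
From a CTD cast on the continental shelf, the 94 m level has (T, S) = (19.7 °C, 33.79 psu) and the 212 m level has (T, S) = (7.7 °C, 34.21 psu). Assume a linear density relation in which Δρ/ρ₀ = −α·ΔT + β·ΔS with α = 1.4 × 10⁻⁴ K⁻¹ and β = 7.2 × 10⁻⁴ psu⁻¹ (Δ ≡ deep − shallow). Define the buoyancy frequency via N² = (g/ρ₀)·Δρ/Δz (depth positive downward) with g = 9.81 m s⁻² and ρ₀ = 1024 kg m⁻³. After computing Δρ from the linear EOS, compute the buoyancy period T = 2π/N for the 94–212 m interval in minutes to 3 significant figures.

8.16 min

ΔT = -12.0 K, ΔS = +0.42 psu (deep − shallow).
Δρ/ρ₀ = −αΔT + βΔS = 1.68 × 10⁻³ + 3.024 × 10⁻⁴ = 1.9824 × 10⁻³, so Δρ ≈ 2.030 kg m⁻³.
N² = (g/ρ₀)·Δρ/Δz = g·(Δρ/ρ₀)/Δz = 9.81 × 1.9824 × 10⁻³ / 118 = 1.6481 × 10⁻⁴ s⁻².
N = √(1.6481 × 10⁻⁴) = 0.012838 rad s⁻¹ → T = 2π/N = 489.42 s = 8.1570 min ≈ 8.16 min.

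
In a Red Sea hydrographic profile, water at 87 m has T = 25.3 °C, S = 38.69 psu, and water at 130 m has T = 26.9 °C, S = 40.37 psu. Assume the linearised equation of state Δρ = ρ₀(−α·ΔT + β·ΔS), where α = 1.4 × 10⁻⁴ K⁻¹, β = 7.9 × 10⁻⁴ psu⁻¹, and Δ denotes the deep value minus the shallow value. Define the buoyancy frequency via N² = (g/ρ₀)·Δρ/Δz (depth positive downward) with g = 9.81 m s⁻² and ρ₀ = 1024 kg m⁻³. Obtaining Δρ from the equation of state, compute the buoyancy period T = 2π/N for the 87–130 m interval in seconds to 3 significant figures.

ΔT = +1.6 K, ΔS = +1.68 psu (deep − shallow).
Δρ/ρ₀ = −αΔT + βΔS = -2.24 × 10⁻⁴ + 1.3272 × 10⁻³ = 1.1032 × 10⁻³, so Δρ ≈ 1.130 kg m⁻³.
N² = (g/ρ₀)·Δρ/Δz = g·(Δρ/ρ₀)/Δz = 9.81 × 1.1032 × 10⁻³ / 43 = 2.5168 × 10⁻⁴ s⁻².
N = √(2.5168 × 10⁻⁴) = 0.015864 rad s⁻¹ → T = 2π/N = 396.07 s ≈ 396 s.

396 s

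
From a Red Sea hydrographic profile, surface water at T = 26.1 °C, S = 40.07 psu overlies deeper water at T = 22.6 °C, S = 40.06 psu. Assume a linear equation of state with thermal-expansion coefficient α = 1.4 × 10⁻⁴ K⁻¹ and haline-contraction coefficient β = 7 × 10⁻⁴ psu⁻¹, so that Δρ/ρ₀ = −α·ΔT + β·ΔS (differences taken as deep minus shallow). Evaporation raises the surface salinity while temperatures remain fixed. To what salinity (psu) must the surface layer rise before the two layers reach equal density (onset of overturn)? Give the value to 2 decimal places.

Neutral buoyancy requires −α(T_deep − T_surf) + β(S_deep − S_surf′) = 0.
S_surf′ = S_deep − (α/β)·ΔT = 40.06 − (1.4 × 10⁻⁴/7 × 10⁻⁴)·(-3.5) = 40.7600 psu.
Increase required: 40.7600 − 40.07 = 0.6900 psu.

40.76 psu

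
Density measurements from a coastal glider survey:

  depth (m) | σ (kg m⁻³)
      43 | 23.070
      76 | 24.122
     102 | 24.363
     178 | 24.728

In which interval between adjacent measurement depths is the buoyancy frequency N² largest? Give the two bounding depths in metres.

Compute the density gradient over each adjacent pair:
  43–76 m: Δρ/Δz = 1.052/33 = 0.032 kg m⁻⁴
  76–102 m: Δρ/Δz = 0.241/26 = 9.3 × 10⁻³ kg m⁻⁴
  102–178 m: Δρ/Δz = 0.365/76 = 4.8 × 10⁻³ kg m⁻⁴
The largest gradient is in the 43–76 m interval — the pycnocline.

43–76 m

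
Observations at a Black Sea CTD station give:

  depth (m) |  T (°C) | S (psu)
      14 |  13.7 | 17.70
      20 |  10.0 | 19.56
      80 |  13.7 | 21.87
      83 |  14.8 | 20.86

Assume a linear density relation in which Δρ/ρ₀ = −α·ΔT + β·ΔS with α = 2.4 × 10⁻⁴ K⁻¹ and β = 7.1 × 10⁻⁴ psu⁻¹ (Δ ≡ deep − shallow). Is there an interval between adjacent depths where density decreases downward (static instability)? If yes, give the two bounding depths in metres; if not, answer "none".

80–83 m

Evaluate Δρ/ρ₀ = −αΔT + βΔS across each adjacent pair:
  14–20 m: −αΔT+βΔS = −(2.4 × 10⁻⁴)(-3.7)+(7.1 × 10⁻⁴)(+1.86) = 2.2 × 10⁻³ → stable
  20–80 m: −αΔT+βΔS = −(2.4 × 10⁻⁴)(+3.7)+(7.1 × 10⁻⁴)(+2.31) = 7.5 × 10⁻⁴ → stable
  80–83 m: −αΔT+βΔS = −(2.4 × 10⁻⁴)(+1.1)+(7.1 × 10⁻⁴)(-1.01) = -9.8 × 10⁻⁴ → UNSTABLE
The 80–83 m interval has Δρ < 0: lighter water underlies denser water.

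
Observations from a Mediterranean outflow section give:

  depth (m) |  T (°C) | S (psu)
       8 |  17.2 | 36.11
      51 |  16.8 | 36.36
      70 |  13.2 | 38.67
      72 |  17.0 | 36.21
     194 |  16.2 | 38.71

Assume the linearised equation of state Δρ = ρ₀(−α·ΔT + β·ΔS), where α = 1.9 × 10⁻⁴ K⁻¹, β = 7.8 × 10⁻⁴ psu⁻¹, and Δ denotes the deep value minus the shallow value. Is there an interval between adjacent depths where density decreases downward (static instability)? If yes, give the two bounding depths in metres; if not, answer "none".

Evaluate Δρ/ρ₀ = −αΔT + βΔS across each adjacent pair:
  8–51 m: −αΔT+βΔS = −(1.9 × 10⁻⁴)(-0.4)+(7.8 × 10⁻⁴)(+0.25) = 2.7 × 10⁻⁴ → stable
  51–70 m: −αΔT+βΔS = −(1.9 × 10⁻⁴)(-3.6)+(7.8 × 10⁻⁴)(+2.31) = 2.5 × 10⁻³ → stable
  70–72 m: −αΔT+βΔS = −(1.9 × 10⁻⁴)(+3.8)+(7.8 × 10⁻⁴)(-2.46) = -2.6 × 10⁻³ → UNSTABLE
  72–194 m: −αΔT+βΔS = −(1.9 × 10⁻⁴)(-0.8)+(7.8 × 10⁻⁴)(+2.50) = 2.1 × 10⁻³ → stable
The 70–72 m interval has Δρ < 0: lighter water underlies denser water.

70–72 m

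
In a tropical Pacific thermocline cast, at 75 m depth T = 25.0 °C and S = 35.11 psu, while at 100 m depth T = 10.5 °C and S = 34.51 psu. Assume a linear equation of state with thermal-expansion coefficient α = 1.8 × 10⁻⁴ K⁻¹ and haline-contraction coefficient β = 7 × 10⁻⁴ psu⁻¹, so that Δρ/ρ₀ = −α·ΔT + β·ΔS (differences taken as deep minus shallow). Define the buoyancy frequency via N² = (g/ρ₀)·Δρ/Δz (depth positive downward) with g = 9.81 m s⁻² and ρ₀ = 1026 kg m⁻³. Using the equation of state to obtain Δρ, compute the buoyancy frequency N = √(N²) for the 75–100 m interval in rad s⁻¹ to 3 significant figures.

0.0293 rad s⁻¹

ΔT = -14.5 K, ΔS = -0.60 psu (deep − shallow).
Δρ/ρ₀ = −αΔT + βΔS = 2.61 × 10⁻³ − 4.20 × 10⁻⁴ = 2.19 × 10⁻³, so Δρ ≈ 2.247 kg m⁻³.
N² = (g/ρ₀)·Δρ/Δz = g·(Δρ/ρ₀)/Δz = 9.81 × 2.19 × 10⁻³ / 25 = 8.5936 × 10⁻⁴ s⁻².
N = √(8.5936 × 10⁻⁴) = 0.029315 rad s⁻¹ ≈ 0.0293 rad s⁻¹.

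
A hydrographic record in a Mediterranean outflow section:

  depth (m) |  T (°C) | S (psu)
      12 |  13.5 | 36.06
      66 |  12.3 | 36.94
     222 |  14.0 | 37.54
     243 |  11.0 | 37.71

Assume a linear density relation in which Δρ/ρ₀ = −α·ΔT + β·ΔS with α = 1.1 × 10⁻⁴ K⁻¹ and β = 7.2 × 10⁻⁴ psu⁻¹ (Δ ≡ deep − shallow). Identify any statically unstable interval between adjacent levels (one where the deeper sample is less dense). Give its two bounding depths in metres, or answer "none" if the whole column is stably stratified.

none

Evaluate Δρ/ρ₀ = −αΔT + βΔS across each adjacent pair:
  12–66 m: −αΔT+βΔS = −(1.1 × 10⁻⁴)(-1.2)+(7.2 × 10⁻⁴)(+0.88) = 7.7 × 10⁻⁴ → stable
  66–222 m: −αΔT+βΔS = −(1.1 × 10⁻⁴)(+1.7)+(7.2 × 10⁻⁴)(+0.60) = 2.5 × 10⁻⁴ → stable
  222–243 m: −αΔT+βΔS = −(1.1 × 10⁻⁴)(-3.0)+(7.2 × 10⁻⁴)(+0.17) = 4.5 × 10⁻⁴ → stable
Every interval has Δρ > 0: the column is stably stratified throughout.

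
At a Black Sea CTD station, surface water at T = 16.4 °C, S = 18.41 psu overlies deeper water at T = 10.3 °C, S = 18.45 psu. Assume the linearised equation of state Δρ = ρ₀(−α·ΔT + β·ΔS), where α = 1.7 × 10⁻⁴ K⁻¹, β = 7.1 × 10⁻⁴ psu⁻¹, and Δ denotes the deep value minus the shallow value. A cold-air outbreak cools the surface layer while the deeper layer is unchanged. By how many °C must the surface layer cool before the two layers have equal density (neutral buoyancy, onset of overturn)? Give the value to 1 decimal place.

Neutral buoyancy requires Δρ = 0, i.e. −α(T_deep − T_surf′) + β(S_deep − S_surf) = 0.
T_surf′ = T_deep − (β/α)·ΔS = 10.3 − (7.1 × 10⁻⁴/1.7 × 10⁻⁴)·(+0.04) = 10.133 °C.
Cooling required: 16.4 − (10.133) = 6.267 °C.

6.3 °C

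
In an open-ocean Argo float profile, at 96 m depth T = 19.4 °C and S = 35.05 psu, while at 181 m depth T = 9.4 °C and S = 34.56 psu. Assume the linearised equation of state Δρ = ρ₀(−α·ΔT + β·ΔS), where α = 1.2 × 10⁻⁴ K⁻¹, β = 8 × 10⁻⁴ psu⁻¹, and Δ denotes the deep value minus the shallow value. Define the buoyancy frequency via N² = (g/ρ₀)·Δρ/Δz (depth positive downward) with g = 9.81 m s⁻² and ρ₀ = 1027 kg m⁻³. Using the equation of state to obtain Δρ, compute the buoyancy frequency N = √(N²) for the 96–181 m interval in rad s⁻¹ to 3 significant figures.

9.66 × 10⁻³ rad s⁻¹

ΔT = -10.0 K, ΔS = -0.49 psu (deep − shallow).
Δρ/ρ₀ = −αΔT + βΔS = 1.20 × 10⁻³ − 3.92 × 10⁻⁴ = 8.08 × 10⁻⁴, so Δρ ≈ 0.8298 kg m⁻³.
N² = (g/ρ₀)·Δρ/Δz = g·(Δρ/ρ₀)/Δz = 9.81 × 8.08 × 10⁻⁴ / 85 = 9.3253 × 10⁻⁵ s⁻².
N = √(9.3253 × 10⁻⁵) = 9.6568 × 10⁻³ rad s⁻¹ ≈ 9.66 × 10⁻³ rad s⁻¹.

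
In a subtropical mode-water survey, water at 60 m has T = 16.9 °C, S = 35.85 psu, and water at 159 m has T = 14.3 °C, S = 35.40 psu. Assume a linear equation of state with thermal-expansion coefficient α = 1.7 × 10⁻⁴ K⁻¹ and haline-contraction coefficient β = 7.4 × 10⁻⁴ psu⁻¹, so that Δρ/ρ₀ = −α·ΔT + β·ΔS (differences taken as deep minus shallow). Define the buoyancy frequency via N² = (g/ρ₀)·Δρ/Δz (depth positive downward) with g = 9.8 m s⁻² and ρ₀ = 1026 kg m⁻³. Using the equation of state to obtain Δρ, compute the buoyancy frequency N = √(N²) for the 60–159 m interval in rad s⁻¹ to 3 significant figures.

ΔT = -2.6 K, ΔS = -0.45 psu (deep − shallow).
Δρ/ρ₀ = −αΔT + βΔS = 4.42 × 10⁻⁴ − 3.33 × 10⁻⁴ = 1.09 × 10⁻⁴, so Δρ ≈ 0.1118 kg m⁻³.
N² = (g/ρ₀)·Δρ/Δz = g·(Δρ/ρ₀)/Δz = 9.8 × 1.09 × 10⁻⁴ / 99 = 1.0790 × 10⁻⁵ s⁻².
N = √(1.0790 × 10⁻⁵) = 3.2848 × 10⁻³ rad s⁻¹ ≈ 3.28 × 10⁻³ rad s⁻¹.

3.28 × 10⁻³ rad s⁻¹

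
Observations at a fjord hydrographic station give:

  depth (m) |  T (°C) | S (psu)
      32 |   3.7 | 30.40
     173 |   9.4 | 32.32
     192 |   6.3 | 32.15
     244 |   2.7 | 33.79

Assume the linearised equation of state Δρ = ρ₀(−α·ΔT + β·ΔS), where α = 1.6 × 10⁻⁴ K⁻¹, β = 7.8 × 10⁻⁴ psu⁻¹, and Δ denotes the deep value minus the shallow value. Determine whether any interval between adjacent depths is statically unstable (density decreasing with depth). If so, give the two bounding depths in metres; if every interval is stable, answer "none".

Evaluate Δρ/ρ₀ = −αΔT + βΔS across each adjacent pair:
  32–173 m: −αΔT+βΔS = −(1.6 × 10⁻⁴)(+5.7)+(7.8 × 10⁻⁴)(+1.92) = 5.9 × 10⁻⁴ → stable
  173–192 m: −αΔT+βΔS = −(1.6 × 10⁻⁴)(-3.1)+(7.8 × 10⁻⁴)(-0.17) = 3.6 × 10⁻⁴ → stable
  192–244 m: −αΔT+βΔS = −(1.6 × 10⁻⁴)(-3.6)+(7.8 × 10⁻⁴)(+1.64) = 1.9 × 10⁻³ → stable
Every interval has Δρ > 0: the column is stably stratified throughout.

none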